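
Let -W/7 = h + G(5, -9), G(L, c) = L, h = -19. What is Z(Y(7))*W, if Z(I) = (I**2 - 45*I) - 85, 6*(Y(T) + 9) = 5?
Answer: 615979/18 ≈ 34221.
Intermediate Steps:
Y(T) = -49/6 (Y(T) = -9 + (1/6)*5 = -9 + 5/6 = -49/6)
Z(I) = -85 + I**2 - 45*I
W = 98 (W = -7*(-19 + 5) = -7*(-14) = 98)
Z(Y(7))*W = (-85 + (-49/6)**2 - 45*(-49/6))*98 = (-85 + 2401/36 + 735/2)*98 = (12571/36)*98 = 615979/18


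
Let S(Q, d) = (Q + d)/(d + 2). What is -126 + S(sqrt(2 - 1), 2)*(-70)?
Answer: -357/2 ≈ -178.50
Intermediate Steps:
S(Q, d) = (Q + d)/(2 + d)
-126 + S(sqrt(2 - 1), 2)*(-70) = -126 + ((sqrt(2 - 1) + 2)/(2 + 2))*(-70) = -126 + ((sqrt(1) + 2)/4)*(-70) = -126 + ((1 + 2)/4)*(-70) = -126 + ((1/4)*3)*(-70) = -126 + (3/4)*(-70) = -126 - 105/2 = -357/2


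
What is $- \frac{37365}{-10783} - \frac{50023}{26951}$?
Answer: $\frac{467626106}{290612633} \approx 1.6091$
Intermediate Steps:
$- \frac{37365}{-10783} - \frac{50023}{26951} = \left(-37365\right) \left(- \frac{1}{10783}\right) - \frac{50023}{26951} = \frac{37365}{10783} - \frac{50023}{26951} = \frac{467626106}{290612633}$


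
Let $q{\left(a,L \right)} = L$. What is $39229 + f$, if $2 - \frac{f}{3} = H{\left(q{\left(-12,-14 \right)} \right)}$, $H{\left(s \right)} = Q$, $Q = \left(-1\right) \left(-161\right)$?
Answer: $38752$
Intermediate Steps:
$Q = 161$
$H{\left(s \right)} = 161$
$f = -477$ ($f = 6 - 483 = -477$)
$39229 + f = 39229 - 477 = 38752$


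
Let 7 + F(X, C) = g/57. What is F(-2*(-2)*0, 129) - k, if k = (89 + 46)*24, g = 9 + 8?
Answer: -185062/57 ≈ -3246.7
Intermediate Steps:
g = 17
k = 3240 (k = 135*24 = 3240)
F(X, C) = -382/57 (F(X, C) = -7 + 17/57 = -382/57)
F(-2*(-2)*0, 129) - k = -382/57 - 1*3240 = -382/57 - 3240 = -185062/57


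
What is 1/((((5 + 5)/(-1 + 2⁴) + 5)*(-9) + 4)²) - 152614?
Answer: -337124325/2209 ≈ -1.5261e+5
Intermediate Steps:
1/((((5 + 5)/(-1 + 2⁴) + 5)*(-9) + 4)²) - 152614 = 1/(((10/(-1 + 16) + 5)*(-9) + 4)²) - 152614 = 1/(((10/15 + 5)*(-9) + 4)²) - 152614 = 1/(((10*(1/15) + 5)*(-9) + 4)²) - 152614 = 1/(((⅔ + 5)*(-9) + 4)²) - 152614 = 1/(((17/3)*(-9) + 4)²) - 152614 = 1/((-51 + 4)²) - 152614 = 1/((-47)²) - 152614 = 1/2209 - 152614 = -337124325/2209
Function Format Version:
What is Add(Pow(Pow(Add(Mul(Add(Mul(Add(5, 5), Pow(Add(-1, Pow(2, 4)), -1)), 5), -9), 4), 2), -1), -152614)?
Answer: Rational(-337124325, 2209) ≈ -1.5261e+5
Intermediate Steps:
Add(Pow(Pow(Add(Mul(Add(Mul(Add(5, 5), Pow(Add(-1, Pow(2, 4)), -1)), 5), -9), 4), 2), -1), -152614) = Add(Pow(Pow(Add(Mul(Add(Mul(10, Pow(Add(-1, 16), -1)), 5), -9), 4), 2), -1), -152614) = Add(Pow(Pow(Add(Mul(Add(Mul(10, Pow(15, -1)), 5), -9), 4), 2), -1), -152614) = Add(Pow(Pow(Add(Mul(Add(Mul(10, Rational(1, 15)), 5), -9), 4), 2), -1), -152614) = Add(Pow(Pow(Add(Mul(Add(Rational(2, 3), 5), -9), 4), 2), -1), -152614) = Add(Pow(Pow(Add(Mul(Rational(17, 3), -9), 4), 2), -1), -152614) = Add(Pow(Pow(Add(-51, 4), 2), -1), -152614) = Add(Pow(Pow(-47, 2), -1), -152614) = Add(Pow(2209, -1), -152614) = Add(Rational(1, 2209), -152614) = Rational(-337124325, 2209)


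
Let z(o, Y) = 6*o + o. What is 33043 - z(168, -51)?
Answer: 31867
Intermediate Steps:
z(o, Y) = 7*o
33043 - z(168, -51) = 33043 - 7*168 = 33043 - 1*1176 = 33043 - 1176 = 31867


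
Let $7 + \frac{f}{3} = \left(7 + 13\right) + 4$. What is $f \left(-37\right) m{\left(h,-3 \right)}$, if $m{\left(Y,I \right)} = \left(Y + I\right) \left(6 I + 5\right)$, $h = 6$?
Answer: $73593$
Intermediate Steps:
$m{\left(Y,I \right)} = \left(5 + 6 I\right) \left(I + Y\right)$ ($m{\left(Y,I \right)} = \left(I + Y\right) \left(5 + 6 I\right) = \left(5 + 6 I\right) \left(I + Y\right)$)
$f = 51$ ($f = -21 + 3 \left(\left(7 + 13\right) + 4\right) = -21 + 3 \left(20 + 4\right) = -21 + 3 \cdot 24 = -21 + 72 = 51$)
$f \left(-37\right) m{\left(h,-3 \right)} = 51 \left(-37\right) \left(5 \left(-3\right) + 5 \cdot 6 + 6 \left(-3\right)^{2} + 6 \left(-3\right) 6\right) = - 1887 \left(-15 + 30 + 6 \cdot 9 - 108\right) = - 1887 \left(-15 + 30 + 54 - 108\right) = \left(-1887\right) \left(-39\right) = 73593$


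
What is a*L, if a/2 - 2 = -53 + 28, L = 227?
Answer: -10442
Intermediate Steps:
a = -46 (a = 4 + 2*(-53 + 28) = 4 + 2*(-25) = 4 - 50 = -46)
a*L = -46*227 = -10442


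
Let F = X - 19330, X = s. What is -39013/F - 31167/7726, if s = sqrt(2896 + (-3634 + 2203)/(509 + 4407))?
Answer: -5721323319189845/2838290973463194 + 78026*sqrt(17495189845)/1836843757095 ≈ -2.0101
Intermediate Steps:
s = sqrt(17495189845)/2458 (s = sqrt(2896 - 1431/4916) = sqrt(14235305/4916) = sqrt(17495189845)/2458 ≈ 53.812)
X = sqrt(17495189845)/2458 ≈ 53.812
F = -19330 + sqrt(17495189845)/2458 (F = sqrt(17495189845)/2458 - 19330 = -19330 + sqrt(17495189845)/2458 ≈ -19276.)
-39013/F - 31167/7726 = -39013/(-19330 + sqrt(17495189845)/2458) - 31167/7726 = -31167/7726 - 39013/(-19330 + sqrt(17495189845)/2458)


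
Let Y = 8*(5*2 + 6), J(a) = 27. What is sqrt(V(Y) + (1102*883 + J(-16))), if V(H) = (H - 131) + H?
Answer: sqrt(973218) ≈ 986.52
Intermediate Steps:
Y = 128 (Y = 8*(10 + 6) = 8*16 = 128)
V(H) = -131 + 2*H (V(H) = (-131 + H) + H = -131 + 2*H)
sqrt(V(Y) + (1102*883 + J(-16))) = sqrt((-131 + 2*128) + (1102*883 + 27)) = sqrt((-131 + 256) + (973066 + 27)) = sqrt(125 + 973093) = sqrt(973218)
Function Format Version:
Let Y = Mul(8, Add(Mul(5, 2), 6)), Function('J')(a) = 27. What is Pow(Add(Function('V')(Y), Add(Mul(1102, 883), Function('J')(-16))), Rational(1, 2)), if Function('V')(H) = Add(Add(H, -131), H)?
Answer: Pow(973218, Rational(1, 2)) ≈ 986.52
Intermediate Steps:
Y = 128 (Y = Mul(8, Add(10, 6)) = Mul(8, 16) = 128)
Function('V')(H) = Add(-131, Mul(2, H)) (Function('V')(H) = Add(Add(-131, H), H) = Add(-131, Mul(2, H)))
Pow(Add(Function('V')(Y), Add(Mul(1102, 883), Function('J')(-16))), Rational(1, 2)) = Pow(Add(Add(-131, Mul(2, 128)), Add(Mul(1102, 883), 27)), Rational(1, 2)) = Pow(Add(Add(-131, 256), Add(973066, 27)), Rational(1, 2)) = Pow(Add(125, 973093), Rational(1, 2)) = Pow(973218, Rational(1, 2))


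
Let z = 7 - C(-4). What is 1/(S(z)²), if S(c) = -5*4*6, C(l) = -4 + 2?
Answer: 1/14400 ≈ 6.9444e-5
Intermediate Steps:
C(l) = -2
z = 9 (z = 7 - 1*(-2) = 7 + 2 = 9)
S(c) = -120 (S(c) = -20*6 = -120)
1/(S(z)²) = 1/((-120)²) = 1/14400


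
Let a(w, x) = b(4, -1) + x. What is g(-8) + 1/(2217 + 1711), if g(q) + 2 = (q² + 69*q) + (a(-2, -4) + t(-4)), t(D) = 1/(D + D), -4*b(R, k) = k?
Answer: -484985/982 ≈ -493.87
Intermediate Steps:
b(R, k) = -k/4
t(D) = 1/(2*D)
a(w, x) = ¼ + x (a(w, x) = -¼*(-1) + x = ¼ + x)
g(q) = -47/8 + q² + 69*q (g(q) = -2 + ((q² + 69*q) + ((¼ - 4) + (½)/(-4))) = -2 + ((q² + 69*q) + (-15/4 + (½)*(-¼))) = -2 + ((q² + 69*q) + (-15/4 - ⅛)) = -2 + ((q² + 69*q) - 31/8) = -2 + (-31/8 + q² + 69*q) = -47/8 + q² + 69*q)
g(-8) + 1/(2217 + 1711) = (-47/8 + (-8)² + 69*(-8)) + 1/(2217 + 1711) = (-47/8 + 64 - 552) + 1/3928 = -3951/8 + 1/3928 = -484985/982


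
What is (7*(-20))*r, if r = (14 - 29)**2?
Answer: -31500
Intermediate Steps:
r = 225 (r = (-15)**2 = 225)
(7*(-20))*r = (7*(-20))*225 = -140*225 = -31500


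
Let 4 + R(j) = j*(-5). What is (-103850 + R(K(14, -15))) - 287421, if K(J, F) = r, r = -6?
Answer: -391245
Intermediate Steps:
K(J, F) = -6
R(j) = -4 - 5*j (R(j) = -4 + j*(-5) = -4 - 5*j)
(-103850 + R(K(14, -15))) - 287421 = (-103850 + (-4 - 5*(-6))) - 287421 = (-103850 + (-4 + 30)) - 287421 = (-103850 + 26) - 287421 = -103824 - 287421 = -391245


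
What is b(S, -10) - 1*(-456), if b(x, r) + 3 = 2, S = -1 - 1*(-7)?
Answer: 455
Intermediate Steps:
S = 6 (S = -1 + 7 = 6)
b(x, r) = -1 (b(x, r) = -3 + 2 = -1)
b(S, -10) - 1*(-456) = -1 - 1*(-456) = -1 + 456 = 455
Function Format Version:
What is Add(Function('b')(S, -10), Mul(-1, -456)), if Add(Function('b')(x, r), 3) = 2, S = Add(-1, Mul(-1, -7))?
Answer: 455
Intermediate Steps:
S = 6 (S = Add(-1, 7) = 6)
Function('b')(x, r) = -1 (Function('b')(x, r) = Add(-3, 2) = -1)
Add(Function('b')(S, -10), Mul(-1, -456)) = Add(-1, Mul(-1, -456)) = Add(-1, 456) = 455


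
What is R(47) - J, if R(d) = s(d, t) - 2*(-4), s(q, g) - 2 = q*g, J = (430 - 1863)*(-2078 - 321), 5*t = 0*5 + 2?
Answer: -17188691/5 ≈ -3.4377e+6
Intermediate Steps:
t = ⅖ (t = (0*5 + 2)/5 = (0 + 2)/5 = (⅕)*2 = ⅖ ≈ 0.40000)
J = 3437767 (J = -1433*(-2399) = 3437767)
s(q, g) = 2 + g*q (s(q, g) = 2 + q*g = 2 + g*q)
R(d) = 10 + 2*d/5 (R(d) = (2 + 2*d/5) - 2*(-4) = (2 + 2*d/5) + 8 = 10 + 2*d/5)
R(47) - J = (10 + (⅖)*47) - 1*3437767 = (10 + 94/5) - 3437767 = 144/5 - 3437767 = -17188691/5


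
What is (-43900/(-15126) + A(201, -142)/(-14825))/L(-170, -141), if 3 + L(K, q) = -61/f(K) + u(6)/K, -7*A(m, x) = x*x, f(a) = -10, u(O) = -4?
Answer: 82632293788/83351104515 ≈ 0.99138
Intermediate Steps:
A(m, x) = -x²/7 (A(m, x) = -x*x/7 = -x²/7)
L(K, q) = 31/10 - 4/K (L(K, q) = -3 + (-61/(-10) - 4/K) = -3 + (-61*(-⅒) - 4/K) = -3 + (61/10 - 4/K) = 31/10 - 4/K)
(-43900/(-15126) + A(201, -142)/(-14825))/L(-170, -141) = (-43900/(-15126) - ⅐*(-142)²/(-14825))/(31/10 - 4/(-170)) = (-43900*(-1/15126) - ⅐*20164*(-1/14825))/(31/10 - 4*(-1/170)) = (21950/7563 - 20164/7*(-1/14825))/(31/10 + 2/85) = (21950/7563 + 20164/103775)/(531/170) = (2430361582/784850325)*(170/531) = 82632293788/83351104515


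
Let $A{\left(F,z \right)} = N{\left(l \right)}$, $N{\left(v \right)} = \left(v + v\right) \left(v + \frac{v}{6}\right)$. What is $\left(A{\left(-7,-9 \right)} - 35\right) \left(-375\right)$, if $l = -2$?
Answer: $9625$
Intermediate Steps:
$N{\left(v \right)} = \frac{7 v^{2}}{3}$ ($N{\left(v \right)} = 2 v \left(v + v \frac{1}{6}\right) = 2 v \left(v + \frac{v}{6}\right) = 2 v \frac{7 v}{6} = \frac{7 v^{2}}{3}$)
$A{\left(F,z \right)} = \frac{28}{3}$ ($A{\left(F,z \right)} = \frac{7 \left(-2\right)^{2}}{3} = \frac{7}{3} \cdot 4 = \frac{28}{3}$)
$\left(A{\left(-7,-9 \right)} - 35\right) \left(-375\right) = \left(\frac{28}{3} - 35\right) \left(-375\right) = \left(- \frac{77}{3}\right) \left(-375\right) = 9625$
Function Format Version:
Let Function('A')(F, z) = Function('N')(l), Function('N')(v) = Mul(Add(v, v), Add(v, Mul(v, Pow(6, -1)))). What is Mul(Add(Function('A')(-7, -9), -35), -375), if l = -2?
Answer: 9625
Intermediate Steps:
Function('N')(v) = Mul(Rational(7, 3), Pow(v, 2)) (Function('N')(v) = Mul(Mul(2, v), Add(v, Mul(v, Rational(1, 6)))) = Mul(Mul(2, v), Add(v, Mul(Rational(1, 6), v))) = Mul(Mul(2, v), Mul(Rational(7, 6), v)) = Mul(Rational(7, 3), Pow(v, 2)))
Function('A')(F, z) = Rational(28, 3) (Function('A')(F, z) = Mul(Rational(7, 3), Pow(-2, 2)) = Mul(Rational(7, 3), 4) = Rational(28, 3))
Mul(Add(Function('A')(-7, -9), -35), -375) = Mul(Add(Rational(28, 3), -35), -375) = Mul(Rational(-77, 3), -375) = 9625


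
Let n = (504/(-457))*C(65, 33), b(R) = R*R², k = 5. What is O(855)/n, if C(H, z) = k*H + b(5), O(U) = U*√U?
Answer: -8683*√95/1680 ≈ -50.376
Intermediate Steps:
O(U) = U^(3/2)
b(R) = R³
C(H, z) = 125 + 5*H (C(H, z) = 5*H + 5³ = 5*H + 125 = 125 + 5*H)
n = -226800/457 (n = (504/(-457))*(125 + 5*65) = (504*(-1/457))*(125 + 325) = -504/457*450 = -226800/457 ≈ -496.28)
O(855)/n = 855^(3/2)/(-226800/457) = (2565*√95)*(-457/226800) = -8683*√95/1680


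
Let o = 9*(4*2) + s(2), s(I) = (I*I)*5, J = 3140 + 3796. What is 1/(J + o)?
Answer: 1/7028 ≈ 0.00014229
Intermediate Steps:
J = 6936
s(I) = 5*I² (s(I) = I²*5 = 5*I²)
o = 92 (o = 9*(4*2) + 5*2² = 9*8 + 5*4 = 72 + 20 = 92)
1/(J + o) = 1/(6936 + 92) = 1/7028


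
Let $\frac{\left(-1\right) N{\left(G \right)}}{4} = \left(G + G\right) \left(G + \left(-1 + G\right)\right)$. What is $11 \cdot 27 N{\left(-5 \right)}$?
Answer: $-130680$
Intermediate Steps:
$N{\left(G \right)} = - 8 G \left(-1 + 2 G\right)$ ($N{\left(G \right)} = - 4 \left(G + G\right) \left(G + \left(-1 + G\right)\right) = - 4 \cdot 2 G \left(-1 + 2 G\right) = - 8 G \left(-1 + 2 G\right)$)
$11 \cdot 27 N{\left(-5 \right)} = 11 \cdot 27 \cdot 8 \left(-5\right) \left(1 - -10\right) = 297 \cdot 8 \left(-5\right) \left(1 + 10\right) = 297 \cdot 8 \left(-5\right) 11 = 297 \left(-440\right) = -130680$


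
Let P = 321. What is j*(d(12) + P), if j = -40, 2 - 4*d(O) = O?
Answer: -12740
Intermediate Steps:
d(O) = ½ - O/4
j*(d(12) + P) = -40*((½ - ¼*12) + 321) = -40*((½ - 3) + 321) = -40*(-5/2 + 321) = -40*637/2 = -12740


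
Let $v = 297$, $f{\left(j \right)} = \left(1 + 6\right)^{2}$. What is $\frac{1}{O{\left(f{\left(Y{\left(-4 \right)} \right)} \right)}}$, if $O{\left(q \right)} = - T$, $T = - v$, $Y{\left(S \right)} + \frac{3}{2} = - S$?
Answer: $\frac{1}{297} \approx 0.003367$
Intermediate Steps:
$Y{\left(S \right)} = - \frac{3}{2} - S$
$f{\left(j \right)} = 49$ ($f{\left(j \right)} = 7^{2} = 49$)
$T = -297$ ($T = \left(-1\right) 297 = -297$)
$O{\left(q \right)} = 297$ ($O{\left(q \right)} = \left(-1\right) \left(-297\right) = 297$)
$\frac{1}{O{\left(f{\left(Y{\left(-4 \right)} \right)} \right)}} = \frac{1}{297}$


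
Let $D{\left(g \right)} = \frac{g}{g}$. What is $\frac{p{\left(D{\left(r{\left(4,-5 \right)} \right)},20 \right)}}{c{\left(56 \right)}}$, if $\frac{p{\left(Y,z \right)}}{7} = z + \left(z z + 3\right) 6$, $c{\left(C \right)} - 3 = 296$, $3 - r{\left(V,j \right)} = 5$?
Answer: $\frac{742}{13} \approx 57.077$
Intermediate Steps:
$r{\left(V,j \right)} = -2$ ($r{\left(V,j \right)} = 3 - 5 = -2$)
$c{\left(C \right)} = 299$ ($c{\left(C \right)} = 3 + 296 = 299$)
$D{\left(g \right)} = 1$
$p{\left(Y,z \right)} = 126 + 7 z + 42 z^{2}$ ($p{\left(Y,z \right)} = 7 \left(z + \left(z z + 3\right) 6\right) = 7 \left(z + \left(z^{2} + 3\right) 6\right) = 7 \left(z + \left(3 + z^{2}\right) 6\right) = 7 \left(z + \left(18 + 6 z^{2}\right)\right) = 7 \left(18 + z + 6 z^{2}\right) = 126 + 7 z + 42 z^{2}$)
$\frac{p{\left(D{\left(r{\left(4,-5 \right)} \right)},20 \right)}}{c{\left(56 \right)}} = \frac{126 + 7 \cdot 20 + 42 \cdot 20^{2}}{299} = \left(126 + 140 + 42 \cdot 400\right) \frac{1}{299} = \left(126 + 140 + 16800\right) \frac{1}{299} = 17066 \cdot \frac{1}{299} = \frac{742}{13}$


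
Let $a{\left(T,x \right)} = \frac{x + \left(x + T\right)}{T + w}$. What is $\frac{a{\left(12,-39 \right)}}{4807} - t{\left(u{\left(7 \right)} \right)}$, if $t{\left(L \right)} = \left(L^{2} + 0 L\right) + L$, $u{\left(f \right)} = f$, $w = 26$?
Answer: $- \frac{464971}{8303} \approx -56.0$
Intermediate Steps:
$t{\left(L \right)} = L + L^{2}$ ($t{\left(L \right)} = \left(L^{2} + 0\right) + L = L^{2} + L = L + L^{2}$)
$a{\left(T,x \right)} = \frac{T + 2 x}{26 + T}$ ($a{\left(T,x \right)} = \frac{x + \left(x + T\right)}{T + 26} = \frac{x + \left(T + x\right)}{26 + T} = \frac{T + 2 x}{26 + T}$)
$\frac{a{\left(12,-39 \right)}}{4807} - t{\left(u{\left(7 \right)} \right)} = \frac{\frac{1}{26 + 12} \left(12 + 2 \left(-39\right)\right)}{4807} - 7 \left(1 + 7\right) = \frac{12 - 78}{38} \cdot \frac{1}{4807} - 7 \cdot 8 = \frac{1}{38} \left(-66\right) \frac{1}{4807} - 56 = \left(- \frac{33}{19}\right) \frac{1}{4807} - 56 = - \frac{3}{8303} - 56 = - \frac{464971}{8303}$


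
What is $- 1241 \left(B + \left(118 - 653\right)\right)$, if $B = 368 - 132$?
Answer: $371059$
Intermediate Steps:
$B = 236$
$- 1241 \left(B + \left(118 - 653\right)\right) = - 1241 \left(236 + \left(118 - 653\right)\right) = - 1241 \left(236 - 535\right) = \left(-1241\right) \left(-299\right) = 371059$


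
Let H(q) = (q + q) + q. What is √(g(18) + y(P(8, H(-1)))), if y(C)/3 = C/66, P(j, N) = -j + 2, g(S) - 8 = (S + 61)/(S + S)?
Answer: √43219/66 ≈ 3.1499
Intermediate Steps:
H(q) = 3*q (H(q) = 2*q + q = 3*q)
g(S) = 8 + (61 + S)/(2*S) (g(S) = 8 + (S + 61)/(S + S) = 8 + (61 + S)/((2*S)) = 8 + (61 + S)*(1/(2*S)) = 8 + (61 + S)/(2*S))
P(j, N) = 2 - j
y(C) = C/22 (y(C) = 3*(C/66) = C/22)
√(g(18) + y(P(8, H(-1)))) = √((½)*(61 + 17*18)/18 + (2 - 1*8)/22) = √((½)*(1/18)*(61 + 306) + (2 - 8)/22) = √((½)*(1/18)*367 + (1/22)*(-6)) = √(367/36 - 3/11) = √(3929/396) = √43219/66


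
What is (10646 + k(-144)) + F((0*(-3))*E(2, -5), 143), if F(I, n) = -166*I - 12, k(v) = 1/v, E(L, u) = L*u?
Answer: 1531295/144 ≈ 10634.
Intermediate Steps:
F(I, n) = -12 - 166*I
(10646 + k(-144)) + F((0*(-3))*E(2, -5), 143) = (10646 + 1/(-144)) + (-12 - 166*0*(-3)*2*(-5)) = (10646 - 1/144) + (-12 - 0*(-10)) = 1533023/144 + (-12 - 166*0) = 1533023/144 + (-12 + 0) = 1533023/144 - 12 = 1531295/144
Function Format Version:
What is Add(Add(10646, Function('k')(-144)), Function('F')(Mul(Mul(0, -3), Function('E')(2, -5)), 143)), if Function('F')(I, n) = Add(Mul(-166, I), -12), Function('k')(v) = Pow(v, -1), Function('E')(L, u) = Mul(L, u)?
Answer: Rational(1531295, 144) ≈ 10634.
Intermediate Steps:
Function('F')(I, n) = Add(-12, Mul(-166, I))
Add(Add(10646, Function('k')(-144)), Function('F')(Mul(Mul(0, -3), Function('E')(2, -5)), 143)) = Add(Add(10646, Pow(-144, -1)), Add(-12, Mul(-166, Mul(Mul(0, -3), Mul(2, -5))))) = Add(Add(10646, Rational(-1, 144)), Add(-12, Mul(-166, Mul(0, -10)))) = Add(Rational(1533023, 144), Add(-12, Mul(-166, 0))) = Add(Rational(1533023, 144), Add(-12, 0)) = Add(Rational(1533023, 144), -12) = Rational(1531295, 144)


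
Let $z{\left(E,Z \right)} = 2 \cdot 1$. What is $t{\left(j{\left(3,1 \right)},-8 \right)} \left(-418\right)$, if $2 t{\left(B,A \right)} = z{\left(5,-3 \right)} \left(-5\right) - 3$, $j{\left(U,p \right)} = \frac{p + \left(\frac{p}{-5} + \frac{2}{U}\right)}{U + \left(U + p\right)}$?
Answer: $2717$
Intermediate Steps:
$z{\left(E,Z \right)} = 2$
$j{\left(U,p \right)} = \frac{\frac{2}{U} + \frac{4 p}{5}}{p + 2 U}$ ($j{\left(U,p \right)} = \frac{p + \left(p \left(- \frac{1}{5}\right) + \frac{2}{U}\right)}{p + 2 U} = \frac{p - \left(- \frac{2}{U} + \frac{p}{5}\right)}{p + 2 U} = \frac{\frac{2}{U} + \frac{4 p}{5}}{p + 2 U}$)
$t{\left(B,A \right)} = - \frac{13}{2}$ ($t{\left(B,A \right)} = \frac{2 \left(-5\right) - 3}{2} = \frac{-10 - 3}{2} = \frac{1}{2} \left(-13\right) = - \frac{13}{2}$)
$t{\left(j{\left(3,1 \right)},-8 \right)} \left(-418\right) = \left(- \frac{13}{2}\right) \left(-418\right) = 2717$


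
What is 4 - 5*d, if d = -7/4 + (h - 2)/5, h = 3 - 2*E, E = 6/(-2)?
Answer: 23/4 ≈ 5.7500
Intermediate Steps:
E = -3 (E = 6*(-1/2) = -3)
h = 9 (h = 3 - 2*(-3) = 3 + 6 = 9)
d = -7/20 (d = -7/4 + (9 - 2)/5 = -7*1/4 + 7*(1/5) = -7/4 + 7/5 = -7/20 ≈ -0.35000)
4 - 5*d = 4 - 5*(-7/20) = 4 + 7/4 = 23/4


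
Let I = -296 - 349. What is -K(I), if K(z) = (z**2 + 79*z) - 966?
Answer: -364104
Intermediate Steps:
I = -645
K(z) = -966 + z**2 + 79*z
-K(I) = -(-966 + (-645)**2 + 79*(-645)) = -(-966 + 416025 - 50955) = -1*364104 = -364104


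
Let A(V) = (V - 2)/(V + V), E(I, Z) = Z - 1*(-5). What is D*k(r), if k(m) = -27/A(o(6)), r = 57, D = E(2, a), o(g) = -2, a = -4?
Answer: -27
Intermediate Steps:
E(I, Z) = 5 + Z (E(I, Z) = Z + 5 = 5 + Z)
D = 1 (D = 5 - 4 = 1)
A(V) = (-2 + V)/(2*V) (A(V) = (-2 + V)/((2*V)) = (-2 + V)*(1/(2*V)) = (-2 + V)/(2*V))
k(m) = -27 (k(m) = -27*(-4/(-2 - 2)) = -27/1 = -27*1 = -27)
D*k(r) = 1*(-27) = -27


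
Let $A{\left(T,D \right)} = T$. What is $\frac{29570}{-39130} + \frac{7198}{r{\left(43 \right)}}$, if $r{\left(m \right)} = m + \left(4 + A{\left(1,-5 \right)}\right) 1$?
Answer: $\frac{14011919}{93912} \approx 149.2$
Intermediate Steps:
$r{\left(m \right)} = 5 + m$ ($r{\left(m \right)} = m + \left(4 + 1\right) 1 = m + 5 \cdot 1 = m + 5 = 5 + m$)
$\frac{29570}{-39130} + \frac{7198}{r{\left(43 \right)}} = \frac{29570}{-39130} + \frac{7198}{5 + 43} = 29570 \left(- \frac{1}{39130}\right) + \frac{7198}{48} = - \frac{2957}{3913} + 7198 \cdot \frac{1}{48} = - \frac{2957}{3913} + \frac{3599}{24} = \frac{14011919}{93912}$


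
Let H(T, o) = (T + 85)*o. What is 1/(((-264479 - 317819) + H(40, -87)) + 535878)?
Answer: -1/57295 ≈ -1.7454e-5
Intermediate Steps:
H(T, o) = o*(85 + T) (H(T, o) = (85 + T)*o = o*(85 + T))
1/(((-264479 - 317819) + H(40, -87)) + 535878) = 1/(((-264479 - 317819) - 87*(85 + 40)) + 535878) = 1/((-582298 - 87*125) + 535878) = 1/((-582298 - 10875) + 535878) = 1/(-593173 + 535878) = 1/(-57295) = -1/57295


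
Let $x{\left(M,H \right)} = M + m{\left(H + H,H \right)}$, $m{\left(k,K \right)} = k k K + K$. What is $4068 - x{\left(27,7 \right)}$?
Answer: $2662$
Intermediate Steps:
$m{\left(k,K \right)} = K + K k^{2}$ ($m{\left(k,K \right)} = k^{2} K + K = K k^{2} + K = K + K k^{2}$)
$x{\left(M,H \right)} = M + H \left(1 + 4 H^{2}\right)$ ($x{\left(M,H \right)} = M + H \left(1 + \left(H + H\right)^{2}\right) = M + H \left(1 + \left(2 H\right)^{2}\right) = M + H \left(1 + 4 H^{2}\right)$)
$4068 - x{\left(27,7 \right)} = 4068 - \left(7 + 27 + 4 \cdot 7^{3}\right) = 4068 - \left(7 + 27 + 4 \cdot 343\right) = 4068 - \left(7 + 27 + 1372\right) = 4068 - 1406 = 2662$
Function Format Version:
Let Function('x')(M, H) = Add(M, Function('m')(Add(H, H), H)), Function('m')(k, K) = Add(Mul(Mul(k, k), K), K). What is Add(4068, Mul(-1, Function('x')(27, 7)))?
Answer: 2662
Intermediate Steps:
Function('m')(k, K) = Add(K, Mul(K, Pow(k, 2))) (Function('m')(k, K) = Add(Mul(Pow(k, 2), K), K) = Add(Mul(K, Pow(k, 2)), K) = Add(K, Mul(K, Pow(k, 2))))
Function('x')(M, H) = Add(M, Mul(H, Add(1, Mul(4, Pow(H, 2))))) (Function('x')(M, H) = Add(M, Mul(H, Add(1, Pow(Add(H, H), 2)))) = Add(M, Mul(H, Add(1, Pow(Mul(2, H), 2)))) = Add(M, Mul(H, Add(1, Mul(4, Pow(H, 2))))))
Add(4068, Mul(-1, Function('x')(27, 7))) = Add(4068, Mul(-1, Add(7, 27, Mul(4, Pow(7, 3))))) = Add(4068, Mul(-1, Add(7, 27, Mul(4, 343)))) = Add(4068, Mul(-1, Add(7, 27, 1372))) = Add(4068, Mul(-1, 1406)) = Add(4068, -1406) = 2662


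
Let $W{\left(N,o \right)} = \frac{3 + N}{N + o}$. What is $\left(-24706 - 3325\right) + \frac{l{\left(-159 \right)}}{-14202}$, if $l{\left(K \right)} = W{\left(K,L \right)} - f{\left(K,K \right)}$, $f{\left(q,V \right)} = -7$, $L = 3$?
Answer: $- \frac{199048135}{7101} \approx -28031.0$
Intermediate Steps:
$W{\left(N,o \right)} = \frac{3 + N}{N + o}$
$l{\left(K \right)} = 8$ ($l{\left(K \right)} = \frac{3 + K}{K + 3} - -7 = \frac{3 + K}{3 + K} + 7 = 1 + 7 = 8$)
$\left(-24706 - 3325\right) + \frac{l{\left(-159 \right)}}{-14202} = \left(-24706 - 3325\right) + \frac{8}{-14202} = -28031 + 8 \left(- \frac{1}{14202}\right) = -28031 - \frac{4}{7101} = - \frac{199048135}{7101}$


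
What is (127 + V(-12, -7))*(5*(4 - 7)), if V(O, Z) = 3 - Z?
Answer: -2055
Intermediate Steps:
(127 + V(-12, -7))*(5*(4 - 7)) = (127 + (3 - 1*(-7)))*(5*(4 - 7)) = (127 + (3 + 7))*(5*(-3)) = (127 + 10)*(-15) = 137*(-15) = -2055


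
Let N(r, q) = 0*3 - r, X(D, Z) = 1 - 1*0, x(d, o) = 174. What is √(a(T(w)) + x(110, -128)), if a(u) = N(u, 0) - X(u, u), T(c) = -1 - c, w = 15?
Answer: 3*√21 ≈ 13.748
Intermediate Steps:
X(D, Z) = 1 (X(D, Z) = 1 + 0 = 1)
N(r, q) = -r (N(r, q) = 0 - r = -r)
a(u) = -1 - u (a(u) = -u - 1*1 = -u - 1 = -1 - u)
√(a(T(w)) + x(110, -128)) = √((-1 - (-1 - 1*15)) + 174) = √((-1 - (-1 - 15)) + 174) = √((-1 - 1*(-16)) + 174) = √((-1 + 16) + 174) = √(15 + 174) = √189 = 3*√21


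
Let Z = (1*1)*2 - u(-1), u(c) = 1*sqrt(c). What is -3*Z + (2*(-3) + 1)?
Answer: -11 + 3*I ≈ -11.0 + 3.0*I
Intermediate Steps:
u(c) = sqrt(c)
Z = 2 - I (Z = (1*1)*2 - sqrt(-1) = 1*2 - I = 2 - I ≈ 2.0 - 1.0*I)
-3*Z + (2*(-3) + 1) = -3*(2 - I) + (2*(-3) + 1) = (-6 + 3*I) + (-6 + 1) = (-6 + 3*I) - 5 = -11 + 3*I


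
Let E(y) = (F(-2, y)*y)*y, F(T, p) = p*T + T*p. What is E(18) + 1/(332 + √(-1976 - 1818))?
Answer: (-23328*√3794 + 7744895*I)/(√3794 - 332*I) ≈ -23328.0 - 0.00054169*I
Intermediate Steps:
F(T, p) = 2*T*p (F(T, p) = T*p + T*p = 2*T*p)
E(y) = -4*y³ (E(y) = ((2*(-2)*y)*y)*y = ((-4*y)*y)*y = (-4*y²)*y = -4*y³)
E(18) + 1/(332 + √(-1976 - 1818)) = -4*18³ + 1/(332 + √(-1976 - 1818)) = -4*5832 + 1/(332 + √(-3794)) = -23328 + 1/(332 + I*√3794)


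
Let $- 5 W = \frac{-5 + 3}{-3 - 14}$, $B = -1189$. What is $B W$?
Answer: $\frac{2378}{85} \approx 27.976$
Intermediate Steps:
$W = - \frac{2}{85}$ ($W = - \frac{\left(-5 + 3\right) \frac{1}{-3 - 14}}{5} = - \frac{\left(-2\right) \frac{1}{-17}}{5} = - \frac{\left(-2\right) \left(- \frac{1}{17}\right)}{5} = \left(- \frac{1}{5}\right) \frac{2}{17} = - \frac{2}{85} \approx -0.023529$)
$B W = \left(-1189\right) \left(- \frac{2}{85}\right) = \frac{2378}{85}$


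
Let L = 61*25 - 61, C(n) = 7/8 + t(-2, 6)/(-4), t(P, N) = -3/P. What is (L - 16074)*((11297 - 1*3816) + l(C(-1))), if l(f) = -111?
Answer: -107675700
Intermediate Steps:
C(n) = ½ (C(n) = 7/8 - 3/(-2)/(-4) = 7*(⅛) - 3*(-½)*(-¼) = 7/8 + (3/2)*(-¼) = 7/8 - 3/8 = ½)
L = 1464 (L = 1525 - 61 = 1464)
(L - 16074)*((11297 - 1*3816) + l(C(-1))) = (1464 - 16074)*((11297 - 1*3816) - 111) = -14610*((11297 - 3816) - 111) = -14610*(7481 - 111) = -14610*7370 = -107675700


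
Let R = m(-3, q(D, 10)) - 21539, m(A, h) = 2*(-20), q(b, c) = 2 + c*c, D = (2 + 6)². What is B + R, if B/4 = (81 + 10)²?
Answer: 11545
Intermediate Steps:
D = 64 (D = 8² = 64)
q(b, c) = 2 + c²
m(A, h) = -40
B = 33124 (B = 4*(81 + 10)² = 4*91² = 4*8281 = 33124)
R = -21579 (R = -40 - 21539 = -21579)
B + R = 33124 - 21579 = 11545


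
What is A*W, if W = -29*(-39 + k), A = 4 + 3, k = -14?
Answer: 10759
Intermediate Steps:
A = 7
W = 1537 (W = -29*(-39 - 14) = -29*(-53) = 1537)
A*W = 7*1537 = 10759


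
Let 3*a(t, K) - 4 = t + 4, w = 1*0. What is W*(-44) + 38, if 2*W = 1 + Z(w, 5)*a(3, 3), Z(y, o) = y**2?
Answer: 16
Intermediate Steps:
w = 0
a(t, K) = 8/3 + t/3 (a(t, K) = 4/3 + (t + 4)/3 = 4/3 + (4 + t)/3 = 4/3 + (4/3 + t/3) = 8/3 + t/3)
W = 1/2 (W = (1 + 0**2*(8/3 + (1/3)*3))/2 = (1 + 0*(8/3 + 1))/2 = (1 + 0*(11/3))/2 = (1 + 0)/2 = (1/2)*1 = 1/2 ≈ 0.50000)
W*(-44) + 38 = (1/2)*(-44) + 38 = -22 + 38 = 16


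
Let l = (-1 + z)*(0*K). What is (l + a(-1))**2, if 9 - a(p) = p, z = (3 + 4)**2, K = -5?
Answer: 100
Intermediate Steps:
z = 49 (z = 7**2 = 49)
a(p) = 9 - p
l = 0 (l = (-1 + 49)*(0*(-5)) = 48*0 = 0)
(l + a(-1))**2 = (0 + (9 - 1*(-1)))**2 = (0 + (9 + 1))**2 = (0 + 10)**2 = 10**2 = 100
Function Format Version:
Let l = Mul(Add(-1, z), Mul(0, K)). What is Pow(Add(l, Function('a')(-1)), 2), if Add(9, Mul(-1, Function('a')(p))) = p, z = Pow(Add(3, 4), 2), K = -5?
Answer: 100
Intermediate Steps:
z = 49 (z = Pow(7, 2) = 49)
Function('a')(p) = Add(9, Mul(-1, p))
l = 0 (l = Mul(Add(-1, 49), Mul(0, -5)) = Mul(48, 0) = 0)
Pow(Add(l, Function('a')(-1)), 2) = Pow(Add(0, Add(9, Mul(-1, -1))), 2) = Pow(Add(0, Add(9, 1)), 2) = Pow(Add(0, 10), 2) = Pow(10, 2) = 100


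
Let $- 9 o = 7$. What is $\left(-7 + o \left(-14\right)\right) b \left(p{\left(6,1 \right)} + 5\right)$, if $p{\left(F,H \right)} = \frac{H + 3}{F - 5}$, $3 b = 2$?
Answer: $\frac{70}{3} \approx 23.333$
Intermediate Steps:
$b = \frac{2}{3}$ ($b = \frac{1}{3} \cdot 2 = \frac{2}{3} \approx 0.66667$)
$o = - \frac{7}{9}$ ($o = \left(- \frac{1}{9}\right) 7 = - \frac{7}{9} \approx -0.77778$)
$p{\left(F,H \right)} = \frac{3 + H}{-5 + F}$
$\left(-7 + o \left(-14\right)\right) b \left(p{\left(6,1 \right)} + 5\right) = \left(-7 - - \frac{98}{9}\right) \frac{2 \left(\frac{3 + 1}{-5 + 6} + 5\right)}{3} = \left(-7 + \frac{98}{9}\right) \frac{2 \left(1^{-1} \cdot 4 + 5\right)}{3} = \frac{35 \frac{2 \left(1 \cdot 4 + 5\right)}{3}}{9} = \frac{35 \frac{2 \left(4 + 5\right)}{3}}{9} = \frac{35 \cdot \frac{2}{3} \cdot 9}{9} = \frac{35}{9} \cdot 6 = \frac{70}{3}$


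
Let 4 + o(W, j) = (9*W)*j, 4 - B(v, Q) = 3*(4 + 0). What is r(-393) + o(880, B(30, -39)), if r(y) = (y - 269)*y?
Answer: 196802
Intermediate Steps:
B(v, Q) = -8 (B(v, Q) = 4 - 3*(4 + 0) = 4 - 3*4 = 4 - 1*12 = 4 - 12 = -8)
r(y) = y*(-269 + y) (r(y) = (-269 + y)*y = y*(-269 + y))
o(W, j) = -4 + 9*W*j (o(W, j) = -4 + (9*W)*j = -4 + 9*W*j)
r(-393) + o(880, B(30, -39)) = -393*(-269 - 393) + (-4 + 9*880*(-8)) = -393*(-662) + (-4 - 63360) = 260166 - 63364 = 196802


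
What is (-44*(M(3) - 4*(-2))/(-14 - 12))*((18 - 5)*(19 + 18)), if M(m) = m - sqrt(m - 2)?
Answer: 8140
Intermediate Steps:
M(m) = m - sqrt(-2 + m)
(-44*(M(3) - 4*(-2))/(-14 - 12))*((18 - 5)*(19 + 18)) = (-44*((3 - sqrt(-2 + 3)) - 4*(-2))/(-14 - 12))*((18 - 5)*(19 + 18)) = (-44*((3 - sqrt(1)) + 8)/(-26))*(13*37) = -44*((3 - 1*1) + 8)*(-1)/26*481 = -44*((3 - 1) + 8)*(-1)/26*481 = -44*(2 + 8)*(-1)/26*481 = -440*(-1)/26*481 = -44*(-5/13)*481 = (220/13)*481 = 8140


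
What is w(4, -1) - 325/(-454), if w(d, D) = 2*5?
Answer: 4865/454 ≈ 10.716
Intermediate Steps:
w(d, D) = 10
w(4, -1) - 325/(-454) = 10 - 325/(-454) = 10 - 1/454*(-325) = 10 + 325/454 = 4865/454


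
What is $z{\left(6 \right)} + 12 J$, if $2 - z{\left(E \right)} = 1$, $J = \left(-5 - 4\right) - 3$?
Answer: $-143$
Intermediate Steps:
$J = -12$ ($J = -9 - 3 = -12$)
$z{\left(E \right)} = 1$ ($z{\left(E \right)} = 2 - 1 = 1$)
$z{\left(6 \right)} + 12 J = 1 + 12 \left(-12\right) = 1 - 144 = -143$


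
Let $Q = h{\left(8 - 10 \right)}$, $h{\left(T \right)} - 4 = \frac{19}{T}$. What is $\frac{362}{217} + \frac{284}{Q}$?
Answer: $- \frac{119274}{2387} \approx -49.968$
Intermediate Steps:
$h{\left(T \right)} = 4 + \frac{19}{T}$
$Q = - \frac{11}{2}$ ($Q = 4 + \frac{19}{8 - 10} = 4 + \frac{19}{-2} = 4 + 19 \left(- \frac{1}{2}\right) = 4 - \frac{19}{2} = - \frac{11}{2} \approx -5.5$)
$\frac{362}{217} + \frac{284}{Q} = \frac{362}{217} + \frac{284}{- \frac{11}{2}} = 362 \cdot \frac{1}{217} + 284 \left(- \frac{2}{11}\right) = \frac{362}{217} - \frac{568}{11} = - \frac{119274}{2387}$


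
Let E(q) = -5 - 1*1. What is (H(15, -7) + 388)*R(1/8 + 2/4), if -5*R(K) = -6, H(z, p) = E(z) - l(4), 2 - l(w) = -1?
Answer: 2274/5 ≈ 454.80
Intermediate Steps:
l(w) = 3 (l(w) = 2 - 1*(-1) = 2 + 1 = 3)
E(q) = -6 (E(q) = -5 - 1 = -6)
H(z, p) = -9 (H(z, p) = -6 - 1*3 = -6 - 3 = -9)
R(K) = 6/5 (R(K) = -1/5*(-6) = 6/5)
(H(15, -7) + 388)*R(1/8 + 2/4) = (-9 + 388)*(6/5) = 379*(6/5) = 2274/5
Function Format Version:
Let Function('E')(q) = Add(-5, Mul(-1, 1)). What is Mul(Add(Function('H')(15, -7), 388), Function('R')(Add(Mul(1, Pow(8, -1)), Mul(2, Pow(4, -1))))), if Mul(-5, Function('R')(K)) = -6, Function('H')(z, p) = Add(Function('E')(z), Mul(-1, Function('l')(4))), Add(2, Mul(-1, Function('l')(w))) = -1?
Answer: Rational(2274, 5) ≈ 454.80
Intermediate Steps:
Function('l')(w) = 3 (Function('l')(w) = Add(2, Mul(-1, -1)) = Add(2, 1) = 3)
Function('E')(q) = -6 (Function('E')(q) = Add(-5, -1) = -6)
Function('H')(z, p) = -9 (Function('H')(z, p) = Add(-6, Mul(-1, 3)) = Add(-6, -3) = -9)
Function('R')(K) = Rational(6, 5) (Function('R')(K) = Mul(Rational(-1, 5), -6) = Rational(6, 5))
Mul(Add(Function('H')(15, -7), 388), Function('R')(Add(Mul(1, Pow(8, -1)), Mul(2, Pow(4, -1))))) = Mul(Add(-9, 388), Rational(6, 5)) = Mul(379, Rational(6, 5)) = Rational(2274, 5)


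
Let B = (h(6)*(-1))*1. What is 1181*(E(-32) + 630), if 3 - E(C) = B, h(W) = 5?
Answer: 753478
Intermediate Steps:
B = -5 (B = (5*(-1))*1 = -5*1 = -5)
E(C) = 8 (E(C) = 3 - 1*(-5) = 3 + 5 = 8)
1181*(E(-32) + 630) = 1181*(8 + 630) = 1181*638 = 753478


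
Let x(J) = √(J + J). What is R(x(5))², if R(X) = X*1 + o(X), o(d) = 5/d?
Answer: 45/2 ≈ 22.500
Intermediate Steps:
x(J) = √2*√J (x(J) = √(2*J) = √2*√J)
R(X) = X + 5/X (R(X) = X*1 + 5/X = X + 5/X)
R(x(5))² = (√2*√5 + 5/((√2*√5)))² = (√10 + 5/(√10))² = (√10 + 5*(√10/10))² = (√10 + √10/2)² = (3*√10/2)² = 45/2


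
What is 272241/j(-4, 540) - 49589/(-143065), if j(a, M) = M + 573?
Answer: 13001117074/53077115 ≈ 244.95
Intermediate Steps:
j(a, M) = 573 + M
272241/j(-4, 540) - 49589/(-143065) = 272241/(573 + 540) - 49589/(-143065) = 272241/1113 - 49589*(-1/143065) = 272241*(1/1113) + 49589/143065 = 90747/371 + 49589/143065 = 13001117074/53077115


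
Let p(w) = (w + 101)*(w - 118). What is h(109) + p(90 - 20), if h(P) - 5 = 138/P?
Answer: -893989/109 ≈ -8201.7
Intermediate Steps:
h(P) = 5 + 138/P
p(w) = (-118 + w)*(101 + w) (p(w) = (101 + w)*(-118 + w) = (-118 + w)*(101 + w))
h(109) + p(90 - 20) = (5 + 138/109) + (-11918 + (90 - 20)² - 17*(90 - 20)) = (5 + 138*(1/109)) + (-11918 + 70² - 17*70) = (5 + 138/109) + (-11918 + 4900 - 1190) = 683/109 - 8208 = -893989/109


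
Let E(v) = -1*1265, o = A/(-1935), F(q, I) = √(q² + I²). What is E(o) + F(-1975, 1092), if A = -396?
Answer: -1265 + √5093089 ≈ 991.79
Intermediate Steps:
F(q, I) = √(I² + q²)
o = 44/215 (o = -396/(-1935) = -396*(-1/1935) = 44/215 ≈ 0.20465)
E(v) = -1265
E(o) + F(-1975, 1092) = -1265 + √(1092² + (-1975)²) = -1265 + √(1192464 + 3900625) = -1265 + √5093089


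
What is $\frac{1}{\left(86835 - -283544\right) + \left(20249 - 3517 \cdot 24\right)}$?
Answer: $\frac{1}{306220} \approx 3.2656 \cdot 10^{-6}$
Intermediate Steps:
$\frac{1}{\left(86835 - -283544\right) + \left(20249 - 3517 \cdot 24\right)} = \frac{1}{\left(86835 + 283544\right) + \left(20249 - 84408\right)} = \frac{1}{370379 + \left(20249 - 84408\right)} = \frac{1}{370379 - 64159} = \frac{1}{306220}$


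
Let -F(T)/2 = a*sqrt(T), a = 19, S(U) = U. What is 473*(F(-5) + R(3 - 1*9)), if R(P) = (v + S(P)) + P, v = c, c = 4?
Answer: -3784 - 17974*I*sqrt(5) ≈ -3784.0 - 40191.0*I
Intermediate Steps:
v = 4
F(T) = -38*sqrt(T)
R(P) = 4 + 2*P (R(P) = (4 + P) + P = 4 + 2*P)
473*(F(-5) + R(3 - 1*9)) = 473*(-38*I*sqrt(5) + (4 + 2*(3 - 1*9))) = 473*(-38*I*sqrt(5) + (4 + 2*(3 - 9))) = 473*(-38*I*sqrt(5) + (4 + 2*(-6))) = 473*(-38*I*sqrt(5) + (4 - 12)) = 473*(-38*I*sqrt(5) - 8) = 473*(-8 - 38*I*sqrt(5)) = -3784 - 17974*I*sqrt(5)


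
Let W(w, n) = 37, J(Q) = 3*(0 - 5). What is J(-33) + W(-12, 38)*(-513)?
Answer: -18996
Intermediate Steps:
J(Q) = -15 (J(Q) = 3*(-5) = -15)
J(-33) + W(-12, 38)*(-513) = -15 + 37*(-513) = -15 - 18981 = -18996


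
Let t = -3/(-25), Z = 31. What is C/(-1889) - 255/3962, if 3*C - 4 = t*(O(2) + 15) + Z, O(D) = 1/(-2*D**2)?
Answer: -159082717/2245265400 ≈ -0.070853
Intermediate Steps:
t = 3/25 (t = -3*(-1/25) = 3/25 ≈ 0.12000)
O(D) = -1/(2*D**2)
C = 7357/600 (C = 4/3 + (3*(-1/2/2**2 + 15)/25 + 31)/3 = 4/3 + (3*(-1/2*1/4 + 15)/25 + 31)/3 = 4/3 + (3*(-1/8 + 15)/25 + 31)/3 = 4/3 + ((3/25)*(119/8) + 31)/3 = 4/3 + (357/200 + 31)/3 = 4/3 + (1/3)*(6557/200) = 4/3 + 6557/600 = 7357/600 ≈ 12.262)
C/(-1889) - 255/3962 = (7357/600)/(-1889) - 255/3962 = (7357/600)*(-1/1889) - 255*1/3962 = -7357/1133400 - 255/3962 = -159082717/2245265400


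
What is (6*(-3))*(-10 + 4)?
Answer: 108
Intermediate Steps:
(6*(-3))*(-10 + 4) = -18*(-6) = 108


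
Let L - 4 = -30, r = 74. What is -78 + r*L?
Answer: -2002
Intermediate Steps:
L = -26 (L = 4 - 30 = -26)
-78 + r*L = -78 + 74*(-26) = -78 - 1924 = -2002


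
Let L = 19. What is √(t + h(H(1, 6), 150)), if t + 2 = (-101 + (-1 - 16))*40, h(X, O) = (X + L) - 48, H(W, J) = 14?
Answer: I*√4737 ≈ 68.826*I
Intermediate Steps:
h(X, O) = -29 + X (h(X, O) = (X + 19) - 48 = (19 + X) - 48 = -29 + X)
t = -4722 (t = -2 + (-101 + (-1 - 16))*40 = -2 + (-101 - 17)*40 = -2 - 118*40 = -2 - 4720 = -4722)
√(t + h(H(1, 6), 150)) = √(-4722 + (-29 + 14)) = √(-4722 - 15) = √(-4737) = I*√4737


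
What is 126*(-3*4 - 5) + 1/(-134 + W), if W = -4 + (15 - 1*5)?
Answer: -274177/128 ≈ -2142.0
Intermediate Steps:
W = 6 (W = -4 + (15 - 5) = -4 + 10 = 6)
126*(-3*4 - 5) + 1/(-134 + W) = 126*(-3*4 - 5) + 1/(-134 + 6) = 126*(-12 - 5) + 1/(-128) = 126*(-17) - 1/128 = -2142 - 1/128 = -274177/128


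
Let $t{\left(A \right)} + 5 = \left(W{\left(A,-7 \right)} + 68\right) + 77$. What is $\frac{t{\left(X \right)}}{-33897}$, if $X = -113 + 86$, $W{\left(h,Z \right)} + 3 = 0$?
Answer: $- \frac{137}{33897} \approx -0.0040417$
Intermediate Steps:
$W{\left(h,Z \right)} = -3$ ($W{\left(h,Z \right)} = -3 + 0 = -3$)
$X = -27$
$t{\left(A \right)} = 137$ ($t{\left(A \right)} = -5 + \left(\left(-3 + 68\right) + 77\right) = -5 + \left(65 + 77\right) = -5 + 142 = 137$)
$\frac{t{\left(X \right)}}{-33897} = \frac{137}{-33897} = 137 \left(- \frac{1}{33897}\right) = - \frac{137}{33897}$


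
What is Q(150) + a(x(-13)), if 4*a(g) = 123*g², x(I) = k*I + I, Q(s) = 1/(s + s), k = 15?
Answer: 399110401/300 ≈ 1.3304e+6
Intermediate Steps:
Q(s) = 1/(2*s)
x(I) = 16*I (x(I) = 15*I + I = 16*I)
a(g) = 123*g²/4 (a(g) = (123*g²)/4 = 123*g²/4)
Q(150) + a(x(-13)) = (½)/150 + 123*(16*(-13))²/4 = (½)*(1/150) + (123/4)*(-208)² = 1/300 + (123/4)*43264 = 1/300 + 1330368 = 399110401/300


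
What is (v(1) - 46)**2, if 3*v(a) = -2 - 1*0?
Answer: 19600/9 ≈ 2177.8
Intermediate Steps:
v(a) = -2/3 (v(a) = (-2 - 1*0)/3 = (-2 + 0)/3 = (1/3)*(-2) = -2/3)
(v(1) - 46)**2 = (-2/3 - 46)**2 = (-140/3)**2 = 19600/9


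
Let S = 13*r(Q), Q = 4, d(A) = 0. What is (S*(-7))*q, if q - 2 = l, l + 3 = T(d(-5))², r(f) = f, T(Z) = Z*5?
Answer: 364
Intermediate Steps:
T(Z) = 5*Z
l = -3 (l = -3 + (5*0)² = -3 + 0² = -3 + 0 = -3)
q = -1 (q = 2 - 3 = -1)
S = 52 (S = 13*4 = 52)
(S*(-7))*q = (52*(-7))*(-1) = -364*(-1) = 364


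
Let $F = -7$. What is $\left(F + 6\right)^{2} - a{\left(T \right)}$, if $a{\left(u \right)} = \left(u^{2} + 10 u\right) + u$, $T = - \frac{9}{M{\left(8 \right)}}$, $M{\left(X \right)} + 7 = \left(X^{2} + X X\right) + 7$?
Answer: $\frac{28975}{16384} \approx 1.7685$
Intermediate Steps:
$M{\left(X \right)} = 2 X^{2}$ ($M{\left(X \right)} = -7 + \left(\left(X^{2} + X X\right) + 7\right) = -7 + \left(\left(X^{2} + X^{2}\right) + 7\right) = -7 + \left(2 X^{2} + 7\right) = -7 + \left(7 + 2 X^{2}\right) = 2 X^{2}$)
$T = - \frac{9}{128}$ ($T = - \frac{9}{2 \cdot 8^{2}} = - \frac{9}{2 \cdot 64} = - \frac{9}{128} \approx -0.070313$)
$a{\left(u \right)} = u^{2} + 11 u$
$\left(F + 6\right)^{2} - a{\left(T \right)} = \left(-7 + 6\right)^{2} - - \frac{9 \left(11 - \frac{9}{128}\right)}{128} = \left(-1\right)^{2} - \left(- \frac{9}{128}\right) \frac{1399}{128} = 1 - - \frac{12591}{16384} = 1 + \frac{12591}{16384} = \frac{28975}{16384}$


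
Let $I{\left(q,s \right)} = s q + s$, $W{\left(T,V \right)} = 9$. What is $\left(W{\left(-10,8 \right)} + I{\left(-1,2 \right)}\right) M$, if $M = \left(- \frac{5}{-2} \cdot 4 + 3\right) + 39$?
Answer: $468$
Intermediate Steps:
$I{\left(q,s \right)} = s + q s$ ($I{\left(q,s \right)} = q s + s = s + q s$)
$M = 52$ ($M = \left(\left(-5\right) \left(- \frac{1}{2}\right) 4 + 3\right) + 39 = \left(\frac{5}{2} \cdot 4 + 3\right) + 39 = \left(10 + 3\right) + 39 = 13 + 39 = 52$)
$\left(W{\left(-10,8 \right)} + I{\left(-1,2 \right)}\right) M = \left(9 + 2 \left(1 - 1\right)\right) 52 = \left(9 + 2 \cdot 0\right) 52 = \left(9 + 0\right) 52 = 9 \cdot 52 = 468$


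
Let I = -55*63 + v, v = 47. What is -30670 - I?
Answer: -27252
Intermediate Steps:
I = -3418 (I = -55*63 + 47 = -3465 + 47 = -3418)
-30670 - I = -30670 - 1*(-3418) = -30670 + 3418 = -27252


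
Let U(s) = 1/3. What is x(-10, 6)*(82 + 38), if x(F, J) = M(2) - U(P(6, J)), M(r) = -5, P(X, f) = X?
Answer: -640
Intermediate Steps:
U(s) = 1/3 (U(s) = 1*(1/3) = 1/3)
x(F, J) = -16/3 (x(F, J) = -5 - 1*1/3 = -5 - 1/3 = -16/3)
x(-10, 6)*(82 + 38) = -16*(82 + 38)/3 = -16/3*120 = -640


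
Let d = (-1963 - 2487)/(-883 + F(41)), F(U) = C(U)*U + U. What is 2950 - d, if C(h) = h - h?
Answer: 1239725/421 ≈ 2944.7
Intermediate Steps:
C(h) = 0
F(U) = U (F(U) = 0*U + U = 0 + U = U)
d = 2225/421 (d = (-1963 - 2487)/(-883 + 41) = -4450/(-842) = -4450*(-1/842) = 2225/421 ≈ 5.2850)
2950 - d = 2950 - 1*2225/421 = 2950 - 2225/421 = 1239725/421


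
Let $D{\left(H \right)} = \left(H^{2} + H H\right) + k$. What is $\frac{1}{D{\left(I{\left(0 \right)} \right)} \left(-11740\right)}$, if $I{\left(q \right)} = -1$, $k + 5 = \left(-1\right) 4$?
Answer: $\frac{1}{82180} \approx 1.2168 \cdot 10^{-5}$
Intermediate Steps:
$k = -9$ ($k = -5 - 4 = -9$)
$D{\left(H \right)} = -9 + 2 H^{2}$ ($D{\left(H \right)} = \left(H^{2} + H H\right) - 9 = \left(H^{2} + H^{2}\right) - 9 = 2 H^{2} - 9 = -9 + 2 H^{2}$)
$\frac{1}{D{\left(I{\left(0 \right)} \right)} \left(-11740\right)} = \frac{1}{\left(-9 + 2 \left(-1\right)^{2}\right) \left(-11740\right)} = \frac{1}{\left(-9 + 2 \cdot 1\right) \left(-11740\right)} = \frac{1}{\left(-9 + 2\right) \left(-11740\right)} = \frac{1}{\left(-7\right) \left(-11740\right)} = \frac{1}{82180}$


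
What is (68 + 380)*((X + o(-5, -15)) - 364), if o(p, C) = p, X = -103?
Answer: -211456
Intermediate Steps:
(68 + 380)*((X + o(-5, -15)) - 364) = (68 + 380)*((-103 - 5) - 364) = 448*(-108 - 364) = 448*(-472) = -211456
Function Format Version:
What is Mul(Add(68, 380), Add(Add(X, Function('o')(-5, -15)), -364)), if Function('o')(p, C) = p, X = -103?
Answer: -211456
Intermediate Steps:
Mul(Add(68, 380), Add(Add(X, Function('o')(-5, -15)), -364)) = Mul(Add(68, 380), Add(Add(-103, -5), -364)) = Mul(448, Add(-108, -364)) = Mul(448, -472) = -211456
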